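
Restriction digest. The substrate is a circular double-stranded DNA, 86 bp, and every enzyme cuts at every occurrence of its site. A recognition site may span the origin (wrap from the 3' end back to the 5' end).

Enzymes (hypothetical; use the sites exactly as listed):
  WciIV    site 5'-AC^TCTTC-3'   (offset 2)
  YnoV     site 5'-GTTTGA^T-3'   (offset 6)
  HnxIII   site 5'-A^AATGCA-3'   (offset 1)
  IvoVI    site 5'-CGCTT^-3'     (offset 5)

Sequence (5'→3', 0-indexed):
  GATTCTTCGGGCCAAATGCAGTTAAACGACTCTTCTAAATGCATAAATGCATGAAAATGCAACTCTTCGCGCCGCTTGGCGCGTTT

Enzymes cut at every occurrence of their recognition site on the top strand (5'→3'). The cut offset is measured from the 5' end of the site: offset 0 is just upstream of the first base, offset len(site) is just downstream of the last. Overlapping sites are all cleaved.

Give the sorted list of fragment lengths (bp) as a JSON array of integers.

[7,8,8,10,11,12,14,16]

Per-enzyme occurrences:
  WciIV ACTCTTC/2: at [28, 61] ⇒ [30, 63]
  YnoV GTTTGAT/6: at [82] ⇒ [2]
  HnxIII AAATGCA/1: at [13, 36, 44, 54] ⇒ [14, 37, 45, 55]
  IvoVI CGCTT/5: at [72] ⇒ [77]

Pooled cuts: [2, 14, 30, 37, 45, 55, 63, 77]

Fragment lengths:
  2→14: 12 bp
  14→30: 16 bp
  30→37: 7 bp
  37→45: 8 bp
  45→55: 10 bp
  55→63: 8 bp
  63→77: 14 bp
  77→2 (wrap): 86-77+2 = 11 bp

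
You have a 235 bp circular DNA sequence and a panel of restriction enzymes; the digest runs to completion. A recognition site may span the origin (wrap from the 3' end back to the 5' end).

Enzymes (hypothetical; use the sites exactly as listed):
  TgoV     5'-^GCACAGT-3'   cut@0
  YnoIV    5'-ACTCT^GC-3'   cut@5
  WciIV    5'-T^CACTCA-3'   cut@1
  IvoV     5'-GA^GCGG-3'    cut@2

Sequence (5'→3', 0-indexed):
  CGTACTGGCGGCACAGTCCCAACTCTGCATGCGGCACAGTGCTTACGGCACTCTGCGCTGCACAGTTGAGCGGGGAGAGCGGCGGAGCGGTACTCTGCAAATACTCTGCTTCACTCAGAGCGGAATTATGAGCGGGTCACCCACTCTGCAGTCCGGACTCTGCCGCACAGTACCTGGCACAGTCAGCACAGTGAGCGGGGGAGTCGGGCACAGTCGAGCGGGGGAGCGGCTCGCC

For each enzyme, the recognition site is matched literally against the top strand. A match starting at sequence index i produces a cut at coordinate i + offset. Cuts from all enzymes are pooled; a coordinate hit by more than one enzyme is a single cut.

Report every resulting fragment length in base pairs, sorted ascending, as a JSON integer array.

[3,4,5,7,8,8,8,9,9,9,10,10,10,11,12,12,13,14,16,16,20,21]

Per-enzyme occurrences:
  TgoV GCACAGT/0: at [10, 33, 59, 164, 176, 185, 207] ⇒ [10, 33, 59, 164, 176, 185, 207]
  YnoIV ACTCTGC/5: at [21, 49, 91, 102, 142, 156] ⇒ [26, 54, 96, 107, 147, 161]
  WciIV TCACTCA/1: at [110] ⇒ [111]
  IvoV GAGCGG/2: at [67, 76, 84, 117, 129, 192, 215, 223] ⇒ [69, 78, 86, 119, 131, 194, 217, 225]

All cut coordinates (distinct, sorted): [10, 26, 33, 54, 59, 69, 78, 86, 96, 107, 111, 119, 131, 147, 161, 164, 176, 185, 194, 207, 217, 225]

Fragment lengths:
  10→26: 16 bp
  26→33: 7 bp
  33→54: 21 bp
  54→59: 5 bp
  59→69: 10 bp
  69→78: 9 bp
  78→86: 8 bp
  86→96: 10 bp
  96→107: 11 bp
  107→111: 4 bp
  111→119: 8 bp
  119→131: 12 bp
  131→147: 16 bp
  147→161: 14 bp
  161→164: 3 bp
  164→176: 12 bp
  176→185: 9 bp
  185→194: 9 bp
  194→207: 13 bp
  207→217: 10 bp
  217→225: 8 bp
  225→10 (wrap): 235-225+10 = 20 bp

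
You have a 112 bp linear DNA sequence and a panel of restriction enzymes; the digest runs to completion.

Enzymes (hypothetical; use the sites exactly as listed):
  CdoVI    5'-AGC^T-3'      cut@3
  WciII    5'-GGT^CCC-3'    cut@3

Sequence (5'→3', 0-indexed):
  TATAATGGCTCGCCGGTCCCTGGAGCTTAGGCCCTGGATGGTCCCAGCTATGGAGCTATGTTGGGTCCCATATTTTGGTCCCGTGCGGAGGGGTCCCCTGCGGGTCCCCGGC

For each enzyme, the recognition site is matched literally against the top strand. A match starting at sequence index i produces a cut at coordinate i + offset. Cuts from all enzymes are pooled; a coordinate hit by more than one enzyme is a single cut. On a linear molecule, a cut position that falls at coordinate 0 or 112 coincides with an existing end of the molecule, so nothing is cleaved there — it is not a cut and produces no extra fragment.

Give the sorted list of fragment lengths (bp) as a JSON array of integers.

[6,7,8,9,10,11,13,15,16,17]

Site scan:
  CdoVI AGCT/3: at [23, 45, 53] ⇒ [26, 48, 56]
  WciII GGTCCC/3: at [14, 39, 63, 76, 91, 102] ⇒ [17, 42, 66, 79, 94, 105]

Pooled cuts: [17, 26, 42, 48, 56, 66, 79, 94, 105]

Fragment lengths:
  [0,17): 17 bp
  [17,26): 9 bp
  [26,42): 16 bp
  [42,48): 6 bp
  [48,56): 8 bp
  [56,66): 10 bp
  [66,79): 13 bp
  [79,94): 15 bp
  [94,105): 11 bp
  [105,112): 7 bp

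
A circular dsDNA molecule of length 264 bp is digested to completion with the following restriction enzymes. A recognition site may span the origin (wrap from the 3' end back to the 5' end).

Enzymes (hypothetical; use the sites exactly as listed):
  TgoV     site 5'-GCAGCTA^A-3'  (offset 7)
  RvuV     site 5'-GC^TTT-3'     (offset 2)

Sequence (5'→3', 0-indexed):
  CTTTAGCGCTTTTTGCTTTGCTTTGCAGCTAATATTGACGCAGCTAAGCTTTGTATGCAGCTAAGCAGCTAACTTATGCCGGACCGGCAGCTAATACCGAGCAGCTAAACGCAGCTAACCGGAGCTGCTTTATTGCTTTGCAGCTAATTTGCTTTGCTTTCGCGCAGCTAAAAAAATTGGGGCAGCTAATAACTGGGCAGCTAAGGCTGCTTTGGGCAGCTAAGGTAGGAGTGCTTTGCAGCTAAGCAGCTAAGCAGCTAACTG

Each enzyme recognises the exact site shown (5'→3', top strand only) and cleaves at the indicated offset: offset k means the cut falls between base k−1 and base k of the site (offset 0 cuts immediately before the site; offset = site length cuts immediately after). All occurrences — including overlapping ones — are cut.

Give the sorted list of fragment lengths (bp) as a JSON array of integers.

Scan for sites:
  TgoV GCAGCTAA/7: at [24, 39, 56, 64, 86, 100, 110, 139, 163, 181, 196, 215, 237, 245, 253] ⇒ [31, 46, 63, 71, 93, 107, 117, 146, 170, 188, 203, 222, 244, 252, 260]
  RvuV GCTTT/2: at [7, 14, 19, 47, 126, 134, 150, 155, 208, 232, 263] ⇒ [1, 9, 16, 21, 49, 128, 136, 152, 157, 210, 234]

All cut coordinates (distinct, sorted): [1, 9, 16, 21, 31, 46, 49, 63, 71, 93, 107, 117, 128, 136, 146, 152, 157, 170, 188, 203, 210, 222, 234, 244, 252, 260]

Fragment lengths:
  1→9: 8 bp
  9→16: 7 bp
  16→21: 5 bp
  21→31: 10 bp
  31→46: 15 bp
  46→49: 3 bp
  49→63: 14 bp
  63→71: 8 bp
  71→93: 22 bp
  93→107: 14 bp
  107→117: 10 bp
  117→128: 11 bp
  128→136: 8 bp
  136→146: 10 bp
  146→152: 6 bp
  152→157: 5 bp
  157→170: 13 bp
  170→188: 18 bp
  188→203: 15 bp
  203→210: 7 bp
  210→222: 12 bp
  222→234: 12 bp
  234→244: 10 bp
  244→252: 8 bp
  252→260: 8 bp
  260→1 (wrap): 264-260+1 = 5 bp

[3,5,5,5,6,7,7,8,8,8,8,8,10,10,10,10,11,12,12,13,14,14,15,15,18,22]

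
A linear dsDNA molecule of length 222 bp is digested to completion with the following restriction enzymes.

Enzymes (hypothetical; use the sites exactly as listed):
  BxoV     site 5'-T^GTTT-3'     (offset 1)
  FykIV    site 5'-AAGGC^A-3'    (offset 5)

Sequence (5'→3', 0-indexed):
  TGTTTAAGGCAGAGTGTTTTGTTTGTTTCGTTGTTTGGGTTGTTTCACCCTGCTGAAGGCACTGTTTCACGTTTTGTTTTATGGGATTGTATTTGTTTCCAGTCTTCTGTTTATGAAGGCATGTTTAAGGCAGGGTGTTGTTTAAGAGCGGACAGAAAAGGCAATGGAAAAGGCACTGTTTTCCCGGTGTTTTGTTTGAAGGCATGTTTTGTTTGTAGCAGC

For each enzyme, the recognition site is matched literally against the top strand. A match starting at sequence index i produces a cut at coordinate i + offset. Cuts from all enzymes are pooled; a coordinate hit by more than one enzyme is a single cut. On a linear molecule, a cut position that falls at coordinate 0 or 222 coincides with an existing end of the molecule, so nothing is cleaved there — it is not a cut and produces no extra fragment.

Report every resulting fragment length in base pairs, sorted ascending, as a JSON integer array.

[1,2,2,3,3,4,5,5,5,5,8,8,9,9,9,10,11,12,12,12,12,14,19,19,23]

Per-enzyme occurrences:
  BxoV (TGTTT, off=1): starts [0, 14, 19, 23, 31, 40, 62, 74, 93, 107, 121, 138, 176, 187, 192, 204, 209] → cuts [1, 15, 20, 24, 32, 41, 63, 75, 94, 108, 122, 139, 177, 188, 193, 205, 210]
  FykIV (AAGGCA, off=5): starts [5, 55, 115, 126, 157, 169, 198] → cuts [10, 60, 120, 131, 162, 174, 203]

Pooled cuts: [1, 10, 15, 20, 24, 32, 41, 60, 63, 75, 94, 108, 120, 122, 131, 139, 162, 174, 177, 188, 193, 203, 205, 210]

Fragments:
  [0,1): 1 bp
  [1,10): 9 bp
  [10,15): 5 bp
  [15,20): 5 bp
  [20,24): 4 bp
  [24,32): 8 bp
  [32,41): 9 bp
  [41,60): 19 bp
  [60,63): 3 bp
  [63,75): 12 bp
  [75,94): 19 bp
  [94,108): 14 bp
  [108,120): 12 bp
  [120,122): 2 bp
  [122,131): 9 bp
  [131,139): 8 bp
  [139,162): 23 bp
  [162,174): 12 bp
  [174,177): 3 bp
  [177,188): 11 bp
  [188,193): 5 bp
  [193,203): 10 bp
  [203,205): 2 bp
  [205,210): 5 bp
  [210,222): 12 bp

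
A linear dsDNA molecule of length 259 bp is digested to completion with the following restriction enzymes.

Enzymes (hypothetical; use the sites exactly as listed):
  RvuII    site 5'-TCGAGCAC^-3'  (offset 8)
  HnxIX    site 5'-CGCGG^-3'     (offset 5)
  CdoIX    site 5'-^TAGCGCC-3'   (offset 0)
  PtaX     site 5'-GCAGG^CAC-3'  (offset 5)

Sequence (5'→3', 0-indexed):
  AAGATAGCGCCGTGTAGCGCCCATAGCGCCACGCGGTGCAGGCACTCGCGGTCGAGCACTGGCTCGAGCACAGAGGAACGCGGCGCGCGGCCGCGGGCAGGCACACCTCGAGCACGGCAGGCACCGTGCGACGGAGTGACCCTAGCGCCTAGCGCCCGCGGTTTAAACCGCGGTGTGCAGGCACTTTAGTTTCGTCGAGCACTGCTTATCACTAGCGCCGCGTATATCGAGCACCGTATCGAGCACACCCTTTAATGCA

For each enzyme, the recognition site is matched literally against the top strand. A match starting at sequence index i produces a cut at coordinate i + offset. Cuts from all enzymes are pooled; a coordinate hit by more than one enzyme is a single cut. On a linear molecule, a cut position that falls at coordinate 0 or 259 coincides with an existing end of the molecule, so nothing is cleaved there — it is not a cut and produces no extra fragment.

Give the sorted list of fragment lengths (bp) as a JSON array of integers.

Site scan:
  RvuII (TCGAGCAC, off=8): starts [51, 63, 107, 194, 226, 238] → cuts [59, 71, 115, 202, 234, 246]
  HnxIX (CGCGG, off=5): starts [31, 46, 78, 85, 91, 156, 168] → cuts [36, 51, 83, 90, 96, 161, 173]
  CdoIX (TAGCGCC, off=0): starts [4, 14, 23, 142, 149, 212] → cuts [4, 14, 23, 142, 149, 212]
  PtaX (GCAGGCAC, off=5): starts [37, 96, 116, 176] → cuts [42, 101, 121, 181]

Pooled cuts: [4, 14, 23, 36, 42, 51, 59, 71, 83, 90, 96, 101, 115, 121, 142, 149, 161, 173, 181, 202, 212, 234, 246]

Fragments:
  [0,4): 4 bp
  [4,14): 10 bp
  [14,23): 9 bp
  [23,36): 13 bp
  [36,42): 6 bp
  [42,51): 9 bp
  [51,59): 8 bp
  [59,71): 12 bp
  [71,83): 12 bp
  [83,90): 7 bp
  [90,96): 6 bp
  [96,101): 5 bp
  [101,115): 14 bp
  [115,121): 6 bp
  [121,142): 21 bp
  [142,149): 7 bp
  [149,161): 12 bp
  [161,173): 12 bp
  [173,181): 8 bp
  [181,202): 21 bp
  [202,212): 10 bp
  [212,234): 22 bp
  [234,246): 12 bp
  [246,259): 13 bp

[4,5,6,6,6,7,7,8,8,9,9,10,10,12,12,12,12,12,13,13,14,21,21,22]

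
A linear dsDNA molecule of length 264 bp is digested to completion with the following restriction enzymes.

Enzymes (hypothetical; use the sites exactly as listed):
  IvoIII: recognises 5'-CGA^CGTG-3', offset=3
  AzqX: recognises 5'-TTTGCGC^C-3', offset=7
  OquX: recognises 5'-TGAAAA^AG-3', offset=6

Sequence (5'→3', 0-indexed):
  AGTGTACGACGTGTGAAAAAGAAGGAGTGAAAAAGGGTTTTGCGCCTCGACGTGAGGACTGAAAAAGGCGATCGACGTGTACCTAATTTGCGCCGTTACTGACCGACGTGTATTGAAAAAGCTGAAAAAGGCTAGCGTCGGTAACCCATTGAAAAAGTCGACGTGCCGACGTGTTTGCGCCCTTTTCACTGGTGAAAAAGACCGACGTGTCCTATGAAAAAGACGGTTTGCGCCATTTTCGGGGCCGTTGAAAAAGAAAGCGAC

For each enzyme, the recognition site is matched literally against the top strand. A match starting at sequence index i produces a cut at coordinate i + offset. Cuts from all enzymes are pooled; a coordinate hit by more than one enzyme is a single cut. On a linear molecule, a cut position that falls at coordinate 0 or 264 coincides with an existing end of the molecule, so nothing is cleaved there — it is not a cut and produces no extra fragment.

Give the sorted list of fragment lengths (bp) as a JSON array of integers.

[5,6,7,8,9,9,10,10,10,11,12,13,13,13,14,15,15,18,18,21,27]

Per-enzyme occurrences:
  IvoIII (CGACGTG, off=3): starts [6, 47, 72, 103, 158, 166, 202] → cuts [9, 50, 75, 106, 161, 169, 205]
  AzqX (TTTGCGCC, off=7): starts [38, 86, 173, 226] → cuts [45, 93, 180, 233]
  OquX (TGAAAAAG, off=6): starts [13, 27, 59, 113, 122, 149, 192, 214, 248] → cuts [19, 33, 65, 119, 128, 155, 198, 220, 254]

Pooled cuts: [9, 19, 33, 45, 50, 65, 75, 93, 106, 119, 128, 155, 161, 169, 180, 198, 205, 220, 233, 254]

Fragment lengths:
  [0,9): 9 bp
  [9,19): 10 bp
  [19,33): 14 bp
  [33,45): 12 bp
  [45,50): 5 bp
  [50,65): 15 bp
  [65,75): 10 bp
  [75,93): 18 bp
  [93,106): 13 bp
  [106,119): 13 bp
  [119,128): 9 bp
  [128,155): 27 bp
  [155,161): 6 bp
  [161,169): 8 bp
  [169,180): 11 bp
  [180,198): 18 bp
  [198,205): 7 bp
  [205,220): 15 bp
  [220,233): 13 bp
  [233,254): 21 bp
  [254,264): 10 bp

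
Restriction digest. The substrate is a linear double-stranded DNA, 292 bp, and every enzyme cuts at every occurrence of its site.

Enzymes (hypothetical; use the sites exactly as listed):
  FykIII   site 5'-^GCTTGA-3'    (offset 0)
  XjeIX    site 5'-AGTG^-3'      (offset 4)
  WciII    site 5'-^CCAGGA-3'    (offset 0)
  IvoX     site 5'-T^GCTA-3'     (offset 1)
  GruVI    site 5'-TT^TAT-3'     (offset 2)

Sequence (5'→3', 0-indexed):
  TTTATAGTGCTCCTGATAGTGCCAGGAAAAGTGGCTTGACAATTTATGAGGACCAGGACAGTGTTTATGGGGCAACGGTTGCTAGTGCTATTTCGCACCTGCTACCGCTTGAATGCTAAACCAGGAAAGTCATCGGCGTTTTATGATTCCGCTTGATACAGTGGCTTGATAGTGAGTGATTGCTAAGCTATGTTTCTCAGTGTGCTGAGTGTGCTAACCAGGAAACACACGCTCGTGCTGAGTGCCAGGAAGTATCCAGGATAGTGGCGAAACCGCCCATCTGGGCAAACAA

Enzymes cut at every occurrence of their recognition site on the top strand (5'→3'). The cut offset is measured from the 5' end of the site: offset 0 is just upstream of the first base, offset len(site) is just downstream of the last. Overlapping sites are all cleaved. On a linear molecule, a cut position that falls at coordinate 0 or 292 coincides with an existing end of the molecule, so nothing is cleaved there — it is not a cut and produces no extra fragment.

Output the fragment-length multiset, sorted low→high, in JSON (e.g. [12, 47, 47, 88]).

[1,1,2,2,3,4,5,6,6,6,7,8,8,9,9,11,11,11,11,11,12,12,13,13,15,21,21,26,27]

Per-enzyme occurrences:
  FykIII (GCTTGA, off=0): starts [33, 106, 150, 163] → cuts [33, 106, 150, 163]
  XjeIX (AGTG, off=4): starts [5, 17, 29, 59, 83, 159, 170, 174, 198, 207, 240, 262] → cuts [9, 21, 33, 63, 87, 163, 174, 178, 202, 211, 244, 266]
  WciII (CCAGGA, off=0): starts [21, 52, 120, 217, 244, 255] → cuts [21, 52, 120, 217, 244, 255]
  IvoX (TGCTA, off=1): starts [79, 85, 99, 113, 180, 211] → cuts [80, 86, 100, 114, 181, 212]
  GruVI (TTTAT, off=2): starts [0, 42, 63, 139] → cuts [2, 44, 65, 141]

Pooled cuts: [2, 9, 21, 33, 44, 52, 63, 65, 80, 86, 87, 100, 106, 114, 120, 141, 150, 163, 174, 178, 181, 202, 211, 212, 217, 244, 255, 266]

Fragments:
  [0,2): 2 bp
  [2,9): 7 bp
  [9,21): 12 bp
  [21,33): 12 bp
  [33,44): 11 bp
  [44,52): 8 bp
  [52,63): 11 bp
  [63,65): 2 bp
  [65,80): 15 bp
  [80,86): 6 bp
  [86,87): 1 bp
  [87,100): 13 bp
  [100,106): 6 bp
  [106,114): 8 bp
  [114,120): 6 bp
  [120,141): 21 bp
  [141,150): 9 bp
  [150,163): 13 bp
  [163,174): 11 bp
  [174,178): 4 bp
  [178,181): 3 bp
  [181,202): 21 bp
  [202,211): 9 bp
  [211,212): 1 bp
  [212,217): 5 bp
  [217,244): 27 bp
  [244,255): 11 bp
  [255,266): 11 bp
  [266,292): 26 bp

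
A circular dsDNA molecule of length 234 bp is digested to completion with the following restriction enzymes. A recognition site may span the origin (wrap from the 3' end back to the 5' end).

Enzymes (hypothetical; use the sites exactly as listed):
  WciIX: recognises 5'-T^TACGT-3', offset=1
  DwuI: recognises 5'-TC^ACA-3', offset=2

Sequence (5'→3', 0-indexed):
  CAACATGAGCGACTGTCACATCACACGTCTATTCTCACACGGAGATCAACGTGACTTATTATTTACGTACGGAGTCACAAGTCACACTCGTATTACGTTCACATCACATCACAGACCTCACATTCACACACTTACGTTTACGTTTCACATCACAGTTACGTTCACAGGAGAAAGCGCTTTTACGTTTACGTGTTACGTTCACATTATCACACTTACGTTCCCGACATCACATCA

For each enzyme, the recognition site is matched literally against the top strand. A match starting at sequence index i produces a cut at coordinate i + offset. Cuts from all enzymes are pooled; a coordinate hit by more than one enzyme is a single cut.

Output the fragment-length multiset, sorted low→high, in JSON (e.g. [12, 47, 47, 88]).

[5,5,5,5,5,5,5,6,6,6,7,7,7,7,7,7,8,8,9,10,13,14,15,17,18,27]

Per-enzyme occurrences:
  WciIX (TTACGT, off=1): starts [62, 92, 131, 137, 155, 179, 185, 192, 212] → cuts [63, 93, 132, 138, 156, 180, 186, 193, 213]
  DwuI (TCACA, off=2): starts [15, 20, 34, 74, 81, 98, 103, 108, 117, 123, 144, 149, 161, 198, 206, 226, 231] → cuts [17, 22, 36, 76, 83, 100, 105, 110, 119, 125, 146, 151, 163, 200, 208, 228, 233]

Pooled cuts: [17, 22, 36, 63, 76, 83, 93, 100, 105, 110, 119, 125, 132, 138, 146, 151, 156, 163, 180, 186, 193, 200, 208, 213, 228, 233]

Fragment lengths:
  17→22: 5 bp
  22→36: 14 bp
  36→63: 27 bp
  63→76: 13 bp
  76→83: 7 bp
  83→93: 10 bp
  93→100: 7 bp
  100→105: 5 bp
  105→110: 5 bp
  110→119: 9 bp
  119→125: 6 bp
  125→132: 7 bp
  132→138: 6 bp
  138→146: 8 bp
  146→151: 5 bp
  151→156: 5 bp
  156→163: 7 bp
  163→180: 17 bp
  180→186: 6 bp
  186→193: 7 bp
  193→200: 7 bp
  200→208: 8 bp
  208→213: 5 bp
  213→228: 15 bp
  228→233: 5 bp
  233→17 (wrap): 234-233+17 = 18 bp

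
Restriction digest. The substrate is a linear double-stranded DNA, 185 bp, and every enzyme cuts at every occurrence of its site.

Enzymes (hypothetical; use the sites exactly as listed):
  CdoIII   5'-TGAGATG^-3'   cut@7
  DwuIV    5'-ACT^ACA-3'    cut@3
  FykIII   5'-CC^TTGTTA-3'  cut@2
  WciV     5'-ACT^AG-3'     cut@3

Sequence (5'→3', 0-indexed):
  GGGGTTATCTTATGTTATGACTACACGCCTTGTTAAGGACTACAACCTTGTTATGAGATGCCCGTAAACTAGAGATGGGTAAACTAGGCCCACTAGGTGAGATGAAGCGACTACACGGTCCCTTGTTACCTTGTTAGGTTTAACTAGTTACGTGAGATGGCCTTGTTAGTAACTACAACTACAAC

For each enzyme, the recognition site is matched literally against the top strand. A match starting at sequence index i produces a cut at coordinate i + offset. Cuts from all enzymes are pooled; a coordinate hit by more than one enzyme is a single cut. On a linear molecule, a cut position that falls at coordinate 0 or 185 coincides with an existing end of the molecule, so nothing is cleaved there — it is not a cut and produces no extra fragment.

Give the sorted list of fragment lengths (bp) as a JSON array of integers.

Per-enzyme occurrences:
  CdoIII TGAGATG/7: at [53, 97, 152] ⇒ [60, 104, 159]
  DwuIV ACTACA/3: at [19, 38, 109, 171, 177] ⇒ [22, 41, 112, 174, 180]
  FykIII CCTTGTTA/2: at [27, 45, 120, 128, 160] ⇒ [29, 47, 122, 130, 162]
  WciV ACTAG/3: at [67, 82, 91, 142] ⇒ [70, 85, 94, 145]

All cut coordinates (distinct, sorted): [22, 29, 41, 47, 60, 70, 85, 94, 104, 112, 122, 130, 145, 159, 162, 174, 180]

Fragments:
  [0,22): 22 bp
  [22,29): 7 bp
  [29,41): 12 bp
  [41,47): 6 bp
  [47,60): 13 bp
  [60,70): 10 bp
  [70,85): 15 bp
  [85,94): 9 bp
  [94,104): 10 bp
  [104,112): 8 bp
  [112,122): 10 bp
  [122,130): 8 bp
  [130,145): 15 bp
  [145,159): 14 bp
  [159,162): 3 bp
  [162,174): 12 bp
  [174,180): 6 bp
  [180,185): 5 bp

[3,5,6,6,7,8,8,9,10,10,10,12,12,13,14,15,15,22]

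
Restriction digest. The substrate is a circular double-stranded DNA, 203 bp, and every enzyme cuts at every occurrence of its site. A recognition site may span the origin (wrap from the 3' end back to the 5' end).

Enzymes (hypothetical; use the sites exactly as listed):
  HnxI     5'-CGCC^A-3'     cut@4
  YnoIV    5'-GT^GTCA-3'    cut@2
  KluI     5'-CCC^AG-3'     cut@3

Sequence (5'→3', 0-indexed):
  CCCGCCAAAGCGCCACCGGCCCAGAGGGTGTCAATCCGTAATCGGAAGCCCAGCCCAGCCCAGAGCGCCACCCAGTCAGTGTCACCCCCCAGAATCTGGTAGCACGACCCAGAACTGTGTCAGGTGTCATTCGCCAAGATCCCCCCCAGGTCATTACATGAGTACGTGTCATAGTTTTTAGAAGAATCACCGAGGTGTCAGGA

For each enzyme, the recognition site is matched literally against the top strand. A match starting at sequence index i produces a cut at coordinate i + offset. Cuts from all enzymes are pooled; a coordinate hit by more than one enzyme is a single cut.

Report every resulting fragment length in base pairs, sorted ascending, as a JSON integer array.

[4,5,5,7,7,7,8,8,8,8,10,10,12,13,20,20,22,29]

Site scan:
  HnxI (CGCCA, off=4): starts [2, 10, 65, 131] → cuts [6, 14, 69, 135]
  YnoIV (GTGTCA, off=2): starts [27, 78, 116, 123, 165, 194] → cuts [29, 80, 118, 125, 167, 196]
  KluI (CCCAG, off=3): starts [19, 48, 53, 58, 70, 87, 107, 144] → cuts [22, 51, 56, 61, 73, 90, 110, 147]

All cut coordinates (distinct, sorted): [6, 14, 22, 29, 51, 56, 61, 69, 73, 80, 90, 110, 118, 125, 135, 147, 167, 196]

Fragments:
  6→14: 8 bp
  14→22: 8 bp
  22→29: 7 bp
  29→51: 22 bp
  51→56: 5 bp
  56→61: 5 bp
  61→69: 8 bp
  69→73: 4 bp
  73→80: 7 bp
  80→90: 10 bp
  90→110: 20 bp
  110→118: 8 bp
  118→125: 7 bp
  125→135: 10 bp
  135→147: 12 bp
  147→167: 20 bp
  167→196: 29 bp
  196→6 (wrap): 203-196+6 = 13 bp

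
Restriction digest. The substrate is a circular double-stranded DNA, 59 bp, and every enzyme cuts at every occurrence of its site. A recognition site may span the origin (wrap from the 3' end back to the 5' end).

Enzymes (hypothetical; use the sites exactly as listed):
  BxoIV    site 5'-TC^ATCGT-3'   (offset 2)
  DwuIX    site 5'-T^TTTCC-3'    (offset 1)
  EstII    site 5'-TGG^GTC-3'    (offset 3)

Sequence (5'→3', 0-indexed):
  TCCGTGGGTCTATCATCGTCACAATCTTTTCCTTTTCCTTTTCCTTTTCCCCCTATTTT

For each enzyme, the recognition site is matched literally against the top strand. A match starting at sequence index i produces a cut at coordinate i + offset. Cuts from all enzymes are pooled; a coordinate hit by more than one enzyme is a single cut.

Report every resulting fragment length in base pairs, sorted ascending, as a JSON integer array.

[6,6,6,7,9,12,13]

Per-enzyme occurrences:
  BxoIV (TCATCGT, off=2): starts [12] → cuts [14]
  DwuIX (TTTTCC, off=1): starts [26, 32, 38, 44, 56] → cuts [27, 33, 39, 45, 57]
  EstII (TGGGTC, off=3): starts [4] → cuts [7]

Pooled cuts: [7, 14, 27, 33, 39, 45, 57]

Fragments:
  7→14: 7 bp
  14→27: 13 bp
  27→33: 6 bp
  33→39: 6 bp
  39→45: 6 bp
  45→57: 12 bp
  57→7 (wrap): 59-57+7 = 9 bp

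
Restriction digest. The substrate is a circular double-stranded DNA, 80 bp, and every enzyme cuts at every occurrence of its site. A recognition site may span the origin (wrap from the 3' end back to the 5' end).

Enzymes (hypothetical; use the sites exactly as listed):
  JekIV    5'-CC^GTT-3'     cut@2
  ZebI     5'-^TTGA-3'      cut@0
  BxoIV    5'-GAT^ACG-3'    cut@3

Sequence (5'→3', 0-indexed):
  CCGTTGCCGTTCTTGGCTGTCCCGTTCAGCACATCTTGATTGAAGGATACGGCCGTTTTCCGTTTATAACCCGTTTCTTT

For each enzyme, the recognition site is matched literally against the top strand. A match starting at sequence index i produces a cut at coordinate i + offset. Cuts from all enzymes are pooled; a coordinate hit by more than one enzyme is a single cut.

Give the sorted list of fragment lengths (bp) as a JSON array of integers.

Per-enzyme occurrences:
  JekIV (CCGTT, off=2): starts [0, 6, 21, 52, 59, 70] → cuts [2, 8, 23, 54, 61, 72]
  ZebI (TTGA, off=0): starts [35, 39] → cuts [35, 39]
  BxoIV (GATACG, off=3): starts [45] → cuts [48]

Pooled cuts: [2, 8, 23, 35, 39, 48, 54, 61, 72]

Fragment lengths:
  2→8: 6 bp
  8→23: 15 bp
  23→35: 12 bp
  35→39: 4 bp
  39→48: 9 bp
  48→54: 6 bp
  54→61: 7 bp
  61→72: 11 bp
  72→2 (wrap): 80-72+2 = 10 bp

[4,6,6,7,9,10,11,12,15]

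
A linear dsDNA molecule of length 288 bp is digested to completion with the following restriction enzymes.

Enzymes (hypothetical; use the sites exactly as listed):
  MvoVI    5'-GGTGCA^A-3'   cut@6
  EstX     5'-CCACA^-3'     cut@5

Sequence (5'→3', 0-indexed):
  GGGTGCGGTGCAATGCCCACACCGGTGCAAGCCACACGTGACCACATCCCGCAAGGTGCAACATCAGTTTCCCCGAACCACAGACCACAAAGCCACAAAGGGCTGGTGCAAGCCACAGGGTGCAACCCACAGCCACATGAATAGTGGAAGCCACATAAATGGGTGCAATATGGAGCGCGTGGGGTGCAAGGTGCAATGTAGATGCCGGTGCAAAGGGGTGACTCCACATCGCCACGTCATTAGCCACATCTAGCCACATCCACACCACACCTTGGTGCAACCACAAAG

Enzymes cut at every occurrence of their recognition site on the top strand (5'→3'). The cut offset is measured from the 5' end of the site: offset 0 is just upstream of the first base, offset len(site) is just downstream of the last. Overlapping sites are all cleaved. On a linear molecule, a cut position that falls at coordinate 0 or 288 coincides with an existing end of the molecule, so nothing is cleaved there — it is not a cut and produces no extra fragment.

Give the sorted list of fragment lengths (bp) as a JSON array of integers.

[3,5,6,6,6,7,7,7,7,7,7,8,8,9,10,10,10,12,12,13,14,16,17,18,20,21,22]

Per-enzyme occurrences:
  MvoVI GGTGCAA/6: at [6, 23, 54, 104, 118, 161, 182, 189, 206, 273] ⇒ [12, 29, 60, 110, 124, 167, 188, 195, 212, 279]
  EstX CCACA/5: at [16, 31, 41, 77, 84, 92, 112, 126, 132, 150, 223, 243, 253, 259, 264, 280] ⇒ [21, 36, 46, 82, 89, 97, 117, 131, 137, 155, 228, 248, 258, 264, 269, 285]

Pooled cuts: [12, 21, 29, 36, 46, 60, 82, 89, 97, 110, 117, 124, 131, 137, 155, 167, 188, 195, 212, 228, 248, 258, 264, 269, 279, 285]

Fragments:
  [0,12): 12 bp
  [12,21): 9 bp
  [21,29): 8 bp
  [29,36): 7 bp
  [36,46): 10 bp
  [46,60): 14 bp
  [60,82): 22 bp
  [82,89): 7 bp
  [89,97): 8 bp
  [97,110): 13 bp
  [110,117): 7 bp
  [117,124): 7 bp
  [124,131): 7 bp
  [131,137): 6 bp
  [137,155): 18 bp
  [155,167): 12 bp
  [167,188): 21 bp
  [188,195): 7 bp
  [195,212): 17 bp
  [212,228): 16 bp
  [228,248): 20 bp
  [248,258): 10 bp
  [258,264): 6 bp
  [264,269): 5 bp
  [269,279): 10 bp
  [279,285): 6 bp
  [285,288): 3 bp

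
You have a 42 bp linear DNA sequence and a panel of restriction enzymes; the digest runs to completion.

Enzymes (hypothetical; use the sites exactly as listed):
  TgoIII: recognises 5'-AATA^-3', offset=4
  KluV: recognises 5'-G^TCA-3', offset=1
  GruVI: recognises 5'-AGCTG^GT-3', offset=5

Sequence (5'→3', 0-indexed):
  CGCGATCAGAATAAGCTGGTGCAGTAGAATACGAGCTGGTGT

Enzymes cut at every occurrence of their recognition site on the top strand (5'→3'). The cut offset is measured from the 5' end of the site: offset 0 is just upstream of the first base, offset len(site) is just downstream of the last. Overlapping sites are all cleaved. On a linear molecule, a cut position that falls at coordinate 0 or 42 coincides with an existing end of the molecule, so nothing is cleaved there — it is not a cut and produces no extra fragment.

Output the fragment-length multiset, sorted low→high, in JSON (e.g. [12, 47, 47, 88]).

[4,5,7,13,13]

Per-enzyme occurrences:
  TgoIII AATA/4: at [9, 27] ⇒ [13, 31]
  KluV (GTCA, off=1): no sites
  GruVI AGCTGGT/5: at [13, 33] ⇒ [18, 38]

All cut coordinates (distinct, sorted): [13, 18, 31, 38]

Fragment lengths:
  [0,13): 13 bp
  [13,18): 5 bp
  [18,31): 13 bp
  [31,38): 7 bp
  [38,42): 4 bp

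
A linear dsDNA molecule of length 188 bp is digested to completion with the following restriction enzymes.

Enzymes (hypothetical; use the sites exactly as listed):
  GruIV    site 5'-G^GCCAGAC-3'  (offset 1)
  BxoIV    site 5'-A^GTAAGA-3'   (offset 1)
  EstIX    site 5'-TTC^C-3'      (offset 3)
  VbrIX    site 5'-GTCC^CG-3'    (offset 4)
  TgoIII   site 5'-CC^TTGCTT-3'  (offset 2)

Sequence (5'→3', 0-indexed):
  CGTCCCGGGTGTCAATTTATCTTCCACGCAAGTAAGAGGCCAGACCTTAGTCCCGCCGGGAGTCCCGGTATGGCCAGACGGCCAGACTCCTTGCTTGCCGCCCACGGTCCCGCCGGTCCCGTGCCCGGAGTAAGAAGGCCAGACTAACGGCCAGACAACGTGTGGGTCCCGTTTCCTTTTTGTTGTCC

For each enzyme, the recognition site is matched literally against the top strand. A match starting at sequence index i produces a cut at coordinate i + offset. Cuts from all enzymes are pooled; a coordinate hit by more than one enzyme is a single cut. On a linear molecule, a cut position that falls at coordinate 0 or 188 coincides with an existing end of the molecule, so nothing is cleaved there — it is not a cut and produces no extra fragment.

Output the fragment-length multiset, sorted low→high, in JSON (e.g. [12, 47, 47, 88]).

Scan for sites:
  GruIV GGCCAGAC/1: at [37, 71, 79, 136, 148] ⇒ [38, 72, 80, 137, 149]
  BxoIV AGTAAGA/1: at [30, 128] ⇒ [31, 129]
  EstIX TTCC/3: at [21, 172] ⇒ [24, 175]
  VbrIX GTCCCG/4: at [1, 49, 61, 106, 115, 165] ⇒ [5, 53, 65, 110, 119, 169]
  TgoIII CCTTGCTT/2: at [88] ⇒ [90]

All cut coordinates (distinct, sorted): [5, 24, 31, 38, 53, 65, 72, 80, 90, 110, 119, 129, 137, 149, 169, 175]

Fragment lengths:
  [0,5): 5 bp
  [5,24): 19 bp
  [24,31): 7 bp
  [31,38): 7 bp
  [38,53): 15 bp
  [53,65): 12 bp
  [65,72): 7 bp
  [72,80): 8 bp
  [80,90): 10 bp
  [90,110): 20 bp
  [110,119): 9 bp
  [119,129): 10 bp
  [129,137): 8 bp
  [137,149): 12 bp
  [149,169): 20 bp
  [169,175): 6 bp
  [175,188): 13 bp

[5,6,7,7,7,8,8,9,10,10,12,12,13,15,19,20,20]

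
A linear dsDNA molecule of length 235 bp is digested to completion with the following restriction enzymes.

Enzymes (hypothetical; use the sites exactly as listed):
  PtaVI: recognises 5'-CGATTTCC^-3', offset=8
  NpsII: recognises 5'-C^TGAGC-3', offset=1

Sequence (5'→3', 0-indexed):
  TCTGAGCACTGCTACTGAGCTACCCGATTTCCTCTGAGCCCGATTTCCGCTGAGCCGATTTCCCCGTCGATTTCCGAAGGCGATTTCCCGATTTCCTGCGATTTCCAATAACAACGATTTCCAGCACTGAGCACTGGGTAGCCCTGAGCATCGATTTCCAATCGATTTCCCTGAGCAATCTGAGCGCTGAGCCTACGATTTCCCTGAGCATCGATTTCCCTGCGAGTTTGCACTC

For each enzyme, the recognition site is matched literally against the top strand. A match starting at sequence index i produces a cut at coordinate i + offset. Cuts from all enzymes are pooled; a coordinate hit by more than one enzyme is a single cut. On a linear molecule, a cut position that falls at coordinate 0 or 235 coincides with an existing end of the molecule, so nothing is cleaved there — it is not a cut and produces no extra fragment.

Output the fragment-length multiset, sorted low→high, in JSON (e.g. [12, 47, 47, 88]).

Per-enzyme occurrences:
  PtaVI CGATTTCC/8: at [24, 40, 55, 67, 80, 88, 98, 114, 151, 162, 195, 211] ⇒ [32, 48, 63, 75, 88, 96, 106, 122, 159, 170, 203, 219]
  NpsII CTGAGC/1: at [1, 14, 33, 49, 126, 143, 170, 179, 186, 203] ⇒ [2, 15, 34, 50, 127, 144, 171, 180, 187, 204]

All cut coordinates (distinct, sorted): [2, 15, 32, 34, 48, 50, 63, 75, 88, 96, 106, 122, 127, 144, 159, 170, 171, 180, 187, 203, 204, 219]

Fragments:
  [0,2): 2 bp
  [2,15): 13 bp
  [15,32): 17 bp
  [32,34): 2 bp
  [34,48): 14 bp
  [48,50): 2 bp
  [50,63): 13 bp
  [63,75): 12 bp
  [75,88): 13 bp
  [88,96): 8 bp
  [96,106): 10 bp
  [106,122): 16 bp
  [122,127): 5 bp
  [127,144): 17 bp
  [144,159): 15 bp
  [159,170): 11 bp
  [170,171): 1 bp
  [171,180): 9 bp
  [180,187): 7 bp
  [187,203): 16 bp
  [203,204): 1 bp
  [204,219): 15 bp
  [219,235): 16 bp

[1,1,2,2,2,5,7,8,9,10,11,12,13,13,13,14,15,15,16,16,16,17,17]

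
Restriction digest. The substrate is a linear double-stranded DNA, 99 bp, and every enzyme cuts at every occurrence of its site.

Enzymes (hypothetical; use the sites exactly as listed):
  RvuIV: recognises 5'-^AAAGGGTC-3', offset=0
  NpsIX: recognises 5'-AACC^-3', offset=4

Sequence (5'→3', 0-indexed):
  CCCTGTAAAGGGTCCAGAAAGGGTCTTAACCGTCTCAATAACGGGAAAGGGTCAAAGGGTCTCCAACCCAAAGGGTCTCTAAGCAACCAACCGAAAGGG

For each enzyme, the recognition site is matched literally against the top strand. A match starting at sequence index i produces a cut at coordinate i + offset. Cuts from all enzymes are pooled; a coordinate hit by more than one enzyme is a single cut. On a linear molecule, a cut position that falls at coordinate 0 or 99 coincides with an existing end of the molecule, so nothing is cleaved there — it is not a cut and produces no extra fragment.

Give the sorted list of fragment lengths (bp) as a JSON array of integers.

[1,4,6,7,8,11,14,14,15,19]

Site scan:
  RvuIV AAAGGGTC/0: at [6, 17, 45, 53, 69] ⇒ [6, 17, 45, 53, 69]
  NpsIX AACC/4: at [27, 64, 84, 88] ⇒ [31, 68, 88, 92]

All cut coordinates (distinct, sorted): [6, 17, 31, 45, 53, 68, 69, 88, 92]

Fragments:
  [0,6): 6 bp
  [6,17): 11 bp
  [17,31): 14 bp
  [31,45): 14 bp
  [45,53): 8 bp
  [53,68): 15 bp
  [68,69): 1 bp
  [69,88): 19 bp
  [88,92): 4 bp
  [92,99): 7 bp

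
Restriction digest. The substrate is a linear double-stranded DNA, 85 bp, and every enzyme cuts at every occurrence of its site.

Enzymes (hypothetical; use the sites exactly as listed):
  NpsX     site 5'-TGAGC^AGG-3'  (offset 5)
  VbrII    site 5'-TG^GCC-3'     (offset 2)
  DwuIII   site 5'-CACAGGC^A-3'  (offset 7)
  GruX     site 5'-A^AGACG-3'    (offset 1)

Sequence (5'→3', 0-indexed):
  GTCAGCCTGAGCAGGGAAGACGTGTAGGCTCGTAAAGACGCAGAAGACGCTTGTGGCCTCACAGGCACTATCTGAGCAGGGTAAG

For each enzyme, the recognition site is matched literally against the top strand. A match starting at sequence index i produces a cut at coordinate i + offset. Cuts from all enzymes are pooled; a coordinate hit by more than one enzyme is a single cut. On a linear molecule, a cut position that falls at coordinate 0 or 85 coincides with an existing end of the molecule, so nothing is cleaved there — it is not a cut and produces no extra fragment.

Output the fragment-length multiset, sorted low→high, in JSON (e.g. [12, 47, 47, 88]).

[5,8,9,11,11,11,12,18]

Scan for sites:
  NpsX (TGAGCAGG, off=5): starts [7, 72] → cuts [12, 77]
  VbrII (TGGCC, off=2): starts [53] → cuts [55]
  DwuIII (CACAGGCA, off=7): starts [59] → cuts [66]
  GruX (AAGACG, off=1): starts [16, 34, 43] → cuts [17, 35, 44]

Pooled cuts: [12, 17, 35, 44, 55, 66, 77]

Fragments:
  [0,12): 12 bp
  [12,17): 5 bp
  [17,35): 18 bp
  [35,44): 9 bp
  [44,55): 11 bp
  [55,66): 11 bp
  [66,77): 11 bp
  [77,85): 8 bp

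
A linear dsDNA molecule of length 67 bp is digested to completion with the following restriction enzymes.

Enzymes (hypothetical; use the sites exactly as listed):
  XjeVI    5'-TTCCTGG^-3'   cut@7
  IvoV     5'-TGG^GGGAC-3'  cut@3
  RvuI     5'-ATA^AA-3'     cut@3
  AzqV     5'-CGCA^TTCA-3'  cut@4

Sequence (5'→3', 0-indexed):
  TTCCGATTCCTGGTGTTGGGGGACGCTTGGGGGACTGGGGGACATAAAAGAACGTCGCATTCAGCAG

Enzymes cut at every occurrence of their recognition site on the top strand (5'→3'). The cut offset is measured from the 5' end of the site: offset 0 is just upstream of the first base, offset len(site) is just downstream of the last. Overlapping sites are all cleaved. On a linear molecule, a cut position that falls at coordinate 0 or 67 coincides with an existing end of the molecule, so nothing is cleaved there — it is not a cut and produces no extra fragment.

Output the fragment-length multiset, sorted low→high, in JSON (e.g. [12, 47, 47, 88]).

Per-enzyme occurrences:
  XjeVI TTCCTGG/7: at [6] ⇒ [13]
  IvoV TGGGGGAC/3: at [16, 27, 35] ⇒ [19, 30, 38]
  RvuI ATAAA/3: at [43] ⇒ [46]
  AzqV CGCATTCA/4: at [55] ⇒ [59]

Pooled cuts: [13, 19, 30, 38, 46, 59]

Fragment lengths:
  [0,13): 13 bp
  [13,19): 6 bp
  [19,30): 11 bp
  [30,38): 8 bp
  [38,46): 8 bp
  [46,59): 13 bp
  [59,67): 8 bp

[6,8,8,8,11,13,13]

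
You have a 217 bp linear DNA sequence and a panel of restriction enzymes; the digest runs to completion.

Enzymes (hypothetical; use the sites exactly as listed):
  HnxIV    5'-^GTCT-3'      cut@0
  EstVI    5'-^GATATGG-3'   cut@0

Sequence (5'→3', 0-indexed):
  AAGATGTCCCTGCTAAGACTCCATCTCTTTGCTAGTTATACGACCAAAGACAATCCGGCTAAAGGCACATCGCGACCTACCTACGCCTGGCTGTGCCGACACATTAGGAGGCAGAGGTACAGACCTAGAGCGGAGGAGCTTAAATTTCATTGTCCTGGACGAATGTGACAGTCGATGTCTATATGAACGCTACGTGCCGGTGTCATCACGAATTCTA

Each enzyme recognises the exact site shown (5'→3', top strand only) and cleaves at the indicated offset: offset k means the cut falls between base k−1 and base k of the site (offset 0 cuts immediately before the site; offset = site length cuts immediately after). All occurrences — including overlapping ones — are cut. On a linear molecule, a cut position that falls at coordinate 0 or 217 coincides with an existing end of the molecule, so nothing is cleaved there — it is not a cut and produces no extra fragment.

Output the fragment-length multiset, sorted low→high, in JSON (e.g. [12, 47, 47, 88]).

[41,176]

Per-enzyme occurrences:
  HnxIV (GTCT, off=0): starts [176] → cuts [176]
  EstVI (GATATGG, off=0): no sites

Pooled cuts: [176]

Fragment lengths:
  [0,176): 176 bp
  [176,217): 41 bp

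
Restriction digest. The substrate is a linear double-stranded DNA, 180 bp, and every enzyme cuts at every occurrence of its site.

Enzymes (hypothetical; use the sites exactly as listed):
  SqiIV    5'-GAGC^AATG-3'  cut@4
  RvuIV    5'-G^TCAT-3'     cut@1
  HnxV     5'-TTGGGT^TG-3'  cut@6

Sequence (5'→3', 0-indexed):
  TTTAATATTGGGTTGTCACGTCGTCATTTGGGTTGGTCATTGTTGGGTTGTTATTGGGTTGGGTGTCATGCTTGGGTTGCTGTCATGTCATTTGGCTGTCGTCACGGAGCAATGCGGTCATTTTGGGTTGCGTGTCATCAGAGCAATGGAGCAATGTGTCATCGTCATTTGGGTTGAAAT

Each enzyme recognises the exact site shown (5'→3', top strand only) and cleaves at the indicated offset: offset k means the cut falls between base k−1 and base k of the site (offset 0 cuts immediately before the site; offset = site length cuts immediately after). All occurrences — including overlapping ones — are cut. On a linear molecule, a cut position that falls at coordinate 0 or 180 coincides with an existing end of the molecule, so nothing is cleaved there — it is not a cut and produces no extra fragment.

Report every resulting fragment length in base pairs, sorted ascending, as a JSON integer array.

[3,5,5,6,6,6,6,6,7,8,10,10,10,10,11,11,12,12,13,23]

Per-enzyme occurrences:
  SqiIV (GAGCAATG, off=4): starts [106, 140, 148] → cuts [110, 144, 152]
  RvuIV (GTCAT, off=1): starts [22, 35, 64, 81, 86, 116, 133, 157, 163] → cuts [23, 36, 65, 82, 87, 117, 134, 158, 164]
  HnxV (TTGGGTTG, off=6): starts [7, 27, 42, 53, 71, 122, 168] → cuts [13, 33, 48, 59, 77, 128, 174]

Pooled cuts: [13, 23, 33, 36, 48, 59, 65, 77, 82, 87, 110, 117, 128, 134, 144, 152, 158, 164, 174]

Fragment lengths:
  [0,13): 13 bp
  [13,23): 10 bp
  [23,33): 10 bp
  [33,36): 3 bp
  [36,48): 12 bp
  [48,59): 11 bp
  [59,65): 6 bp
  [65,77): 12 bp
  [77,82): 5 bp
  [82,87): 5 bp
  [87,110): 23 bp
  [110,117): 7 bp
  [117,128): 11 bp
  [128,134): 6 bp
  [134,144): 10 bp
  [144,152): 8 bp
  [152,158): 6 bp
  [158,164): 6 bp
  [164,174): 10 bp
  [174,180): 6 bp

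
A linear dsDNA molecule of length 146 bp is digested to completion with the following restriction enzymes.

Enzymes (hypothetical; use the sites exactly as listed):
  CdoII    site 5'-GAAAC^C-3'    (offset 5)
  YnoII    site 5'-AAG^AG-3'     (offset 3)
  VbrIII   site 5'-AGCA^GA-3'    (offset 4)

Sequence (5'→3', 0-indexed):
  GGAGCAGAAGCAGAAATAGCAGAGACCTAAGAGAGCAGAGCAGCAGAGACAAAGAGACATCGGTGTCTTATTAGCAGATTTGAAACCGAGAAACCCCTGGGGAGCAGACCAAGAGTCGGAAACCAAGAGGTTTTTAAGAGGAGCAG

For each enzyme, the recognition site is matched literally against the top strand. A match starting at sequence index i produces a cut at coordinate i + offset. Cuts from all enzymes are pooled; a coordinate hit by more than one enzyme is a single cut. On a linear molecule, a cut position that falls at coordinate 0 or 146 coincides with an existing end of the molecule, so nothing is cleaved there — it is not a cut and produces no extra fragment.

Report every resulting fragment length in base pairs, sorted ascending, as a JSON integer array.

Site scan:
  CdoII (GAAACC, off=5): starts [81, 89, 118] → cuts [86, 94, 123]
  YnoII (AAGAG, off=3): starts [28, 51, 110, 124, 135] → cuts [31, 54, 113, 127, 138]
  VbrIII (AGCAGA, off=4): starts [2, 8, 17, 33, 41, 72, 102] → cuts [6, 12, 21, 37, 45, 76, 106]

Pooled cuts: [6, 12, 21, 31, 37, 45, 54, 76, 86, 94, 106, 113, 123, 127, 138]

Fragment lengths:
  [0,6): 6 bp
  [6,12): 6 bp
  [12,21): 9 bp
  [21,31): 10 bp
  [31,37): 6 bp
  [37,45): 8 bp
  [45,54): 9 bp
  [54,76): 22 bp
  [76,86): 10 bp
  [86,94): 8 bp
  [94,106): 12 bp
  [106,113): 7 bp
  [113,123): 10 bp
  [123,127): 4 bp
  [127,138): 11 bp
  [138,146): 8 bp

[4,6,6,6,7,8,8,8,9,9,10,10,10,11,12,22]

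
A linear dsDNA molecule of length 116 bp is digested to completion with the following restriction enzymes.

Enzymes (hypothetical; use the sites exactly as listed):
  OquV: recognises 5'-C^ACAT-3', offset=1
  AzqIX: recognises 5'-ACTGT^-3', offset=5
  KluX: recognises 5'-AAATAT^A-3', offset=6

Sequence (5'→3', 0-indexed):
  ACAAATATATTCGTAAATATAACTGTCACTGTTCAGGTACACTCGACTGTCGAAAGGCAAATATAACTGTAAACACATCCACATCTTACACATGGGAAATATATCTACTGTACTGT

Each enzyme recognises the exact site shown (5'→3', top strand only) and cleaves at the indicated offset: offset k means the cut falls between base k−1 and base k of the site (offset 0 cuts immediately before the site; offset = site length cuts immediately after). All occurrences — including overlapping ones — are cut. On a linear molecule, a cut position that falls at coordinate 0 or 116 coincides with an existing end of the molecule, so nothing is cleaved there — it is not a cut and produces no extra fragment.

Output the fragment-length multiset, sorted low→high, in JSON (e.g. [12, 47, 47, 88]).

Site scan:
  OquV CACAT/1: at [73, 79, 88] ⇒ [74, 80, 89]
  AzqIX ACTGT/5: at [21, 27, 45, 65, 106, 111] ⇒ [26, 32, 50, 70, 111] (position 116 is a terminus of the linear molecule — no cut)
  KluX AAATATA/6: at [2, 14, 58, 96] ⇒ [8, 20, 64, 102]

All cut coordinates (distinct, sorted): [8, 20, 26, 32, 50, 64, 70, 74, 80, 89, 102, 111]

Fragment lengths:
  [0,8): 8 bp
  [8,20): 12 bp
  [20,26): 6 bp
  [26,32): 6 bp
  [32,50): 18 bp
  [50,64): 14 bp
  [64,70): 6 bp
  [70,74): 4 bp
  [74,80): 6 bp
  [80,89): 9 bp
  [89,102): 13 bp
  [102,111): 9 bp
  [111,116): 5 bp

[4,5,6,6,6,6,8,9,9,12,13,14,18]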